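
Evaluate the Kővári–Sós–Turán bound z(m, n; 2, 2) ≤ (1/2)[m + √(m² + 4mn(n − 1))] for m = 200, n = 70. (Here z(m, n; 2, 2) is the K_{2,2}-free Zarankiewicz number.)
z(200, 70; 2, 2) ≤ (1/2)[200 + √(200² + 4·200·70·69)] = (1/2)[200 + √3904000] = 1087.9271

Kővári–Sós–Turán: let r_1, ..., r_200 be the row sums and z = Σ r_i the total number of 1s. Each pair of columns can share at most one row with both entries 1 (else a 2×2 all-ones block appears), so Σ_i C(r_i, 2) ≤ C(70, 2) = 2415. By convexity Σ_i C(r_i, 2) ≥ 200·C(z/200, 2) = z(z − 200)/(2·200), giving z² − 200z − 200·70·69 ≤ 0 and hence z ≤ (1/2)[200 + √(40000 + 4·966000)] = (1/2)[200 + √3904000] ≈ (1/2)(200 + 1975.8542) = 1087.9271.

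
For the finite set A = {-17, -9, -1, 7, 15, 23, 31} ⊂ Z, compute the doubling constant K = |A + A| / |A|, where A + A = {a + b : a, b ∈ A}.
K = |A + A| / |A| = 13/7

Enumerate A + A = {a + b : a, b ∈ A}. With |A| = 7, there are |A|^2 = 49 ordered sum pairs; collecting distinct values, A + A = {-34, -26, -18, -10, -2, 6, 14, 22, 30, 38, 46, 54, 62}, so |A + A| = 13. Thus K = 13/7. Here |A + A| = 2|A| − 1 = 13, the minimum possible — so K = 13/7 is minimal, which holds iff A is an arithmetic progression.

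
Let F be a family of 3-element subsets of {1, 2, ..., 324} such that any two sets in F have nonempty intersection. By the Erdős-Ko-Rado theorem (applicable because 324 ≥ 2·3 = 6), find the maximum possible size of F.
max |F| = C(323, 2) = 52003

Erdős-Ko-Rado (1961): when n ≥ 2k, max |F| = C(n−1, k−1). The bound is attained by the star {A : i ∈ A} for any fixed i ∈ [n]. Here C(324−1, 3−1) = C(323, 2) = 52003.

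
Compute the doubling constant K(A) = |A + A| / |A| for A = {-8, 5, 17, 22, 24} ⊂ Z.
K = |A + A| / |A| = 15/5 = 3

Enumerate A + A = {a + b : a, b ∈ A}. With |A| = 5, there are |A|^2 = 25 ordered sum pairs; collecting distinct values, A + A = {-16, -3, 9, 10, 14, 16, 22, 27, 29, 34, 39, 41, 44, 46, 48}, so |A + A| = 15. Thus K = 15/5 = 3. For comparison, the minimum possible |A + A| over all 5-element sets is 2·5 − 1 = 9 (so min K = 9/5), attained only by arithmetic progressions.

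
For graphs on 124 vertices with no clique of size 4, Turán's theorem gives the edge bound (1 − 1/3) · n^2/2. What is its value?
Turán density bound = (2/3) · 124^2/2 = 15376/3 ≈ 5125.3333

Turán's theorem: ex(n, K_{r+1}) is achieved by the complete r-partite Turán graph T(n, r) with parts as balanced as possible, and is at most (1 − 1/r) · n^2/2. For r = 3, n = 124: the density bound is (2/3) · 15376/2 = 15376/3 ≈ 5125.3333. The integer-valued extremum is e(T(124, 3)) = 5125, which is strictly less than the density bound 15376/3 since 3 ∤ 124 (the parts of T(124, 3) cannot all be equal).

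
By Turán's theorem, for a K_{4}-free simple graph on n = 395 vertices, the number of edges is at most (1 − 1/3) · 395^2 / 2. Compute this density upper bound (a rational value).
Turán density bound = (2/3) · 395^2/2 = 156025/3 ≈ 52008.3333

Turán's theorem: ex(n, K_{r+1}) is achieved by the complete r-partite Turán graph T(n, r) with parts as balanced as possible, and is at most (1 − 1/r) · n^2/2. For r = 3, n = 395: the density bound is (2/3) · 156025/2 = 156025/3 ≈ 52008.3333. The integer-valued extremum is e(T(395, 3)) = 52008, which is strictly less than the density bound 156025/3 since 3 ∤ 395 (the parts of T(395, 3) cannot all be equal).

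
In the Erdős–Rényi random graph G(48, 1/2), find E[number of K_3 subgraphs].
E[# K_3] = C(48, 3) · (1/2)^C(3, 2) = 17296 / 2^3 = 2162

For each 3-subset S of vertices (there are C(48, 3) = 17296 such S), let X_S = 1 if S induces a K_3 (all C(3, 2) = 3 edges present). Then P(X_S = 1) = (1/2)^3 = 1/8. By linearity of expectation, E[# K_3] = C(48, 3) · (1/2)^3 = 17296 / 8 = 2162.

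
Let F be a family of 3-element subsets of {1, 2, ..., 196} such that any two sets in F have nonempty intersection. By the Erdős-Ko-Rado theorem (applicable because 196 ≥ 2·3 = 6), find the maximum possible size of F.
max |F| = C(195, 2) = 18915

The Erdős-Ko-Rado theorem states: for n ≥ 2k, an intersecting family of k-subsets of an n-element set has size at most C(n − 1, k − 1), with equality for 'star' families {A ⊆ [n] : |A| = k, i ∈ A} (fix an element i). For n = 196, k = 3: C(195, 2) = 18915.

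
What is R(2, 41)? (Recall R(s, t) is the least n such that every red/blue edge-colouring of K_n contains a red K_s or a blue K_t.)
R(2, 41) = 41

R(2, k) = k for all k ≥ 2: in a 2-colouring of K_k, either some edge is red (a red K_2) or all edges are blue (a blue K_k). And K_{40} coloured all-blue has no blue K_41, so R(2, 41) > 40. Hence R(2, 41) = 41.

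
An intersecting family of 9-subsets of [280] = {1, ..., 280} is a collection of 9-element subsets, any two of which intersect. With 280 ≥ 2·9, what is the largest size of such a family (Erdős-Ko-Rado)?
max |F| = C(279, 8) = 822871715492970

The Erdős-Ko-Rado theorem states: for n ≥ 2k, an intersecting family of k-subsets of an n-element set has size at most C(n − 1, k − 1), with equality for 'star' families {A ⊆ [n] : |A| = k, i ∈ A} (fix an element i). For n = 280, k = 9: C(279, 8) = 822871715492970.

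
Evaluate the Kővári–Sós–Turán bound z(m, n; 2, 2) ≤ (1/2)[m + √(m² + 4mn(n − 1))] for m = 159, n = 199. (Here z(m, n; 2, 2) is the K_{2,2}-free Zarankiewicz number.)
z(159, 199; 2, 2) ≤ (1/2)[159 + √(159² + 4·159·199·198)] = (1/2)[159 + √25084953] = 2583.744

Kővári–Sós–Turán: let r_1, ..., r_159 be the row sums and z = Σ r_i the total number of 1s. Each pair of columns can share at most one row with both entries 1 (else a 2×2 all-ones block appears), so Σ_i C(r_i, 2) ≤ C(199, 2) = 19701. By convexity Σ_i C(r_i, 2) ≥ 159·C(z/159, 2) = z(z − 159)/(2·159), giving z² − 159z − 159·199·198 ≤ 0 and hence z ≤ (1/2)[159 + √(25281 + 4·6264918)] = (1/2)[159 + √25084953] ≈ (1/2)(159 + 5008.4881) = 2583.744.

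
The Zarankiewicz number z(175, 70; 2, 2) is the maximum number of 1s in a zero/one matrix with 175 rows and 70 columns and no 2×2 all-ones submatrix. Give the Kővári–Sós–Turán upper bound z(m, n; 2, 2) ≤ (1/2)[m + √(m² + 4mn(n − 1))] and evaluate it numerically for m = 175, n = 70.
z(175, 70; 2, 2) ≤ (1/2)[175 + √(175² + 4·175·70·69)] = (1/2)[175 + √3411625] = 1011.0292

Kővári–Sós–Turán: let r_1, ..., r_175 be the row sums and z = Σ r_i the total number of 1s. Each pair of columns can share at most one row with both entries 1 (else a 2×2 all-ones block appears), so Σ_i C(r_i, 2) ≤ C(70, 2) = 2415. By convexity Σ_i C(r_i, 2) ≥ 175·C(z/175, 2) = z(z − 175)/(2·175), giving z² − 175z − 175·70·69 ≤ 0 and hence z ≤ (1/2)[175 + √(30625 + 4·845250)] = (1/2)[175 + √3411625] ≈ (1/2)(175 + 1847.0585) = 1011.0292.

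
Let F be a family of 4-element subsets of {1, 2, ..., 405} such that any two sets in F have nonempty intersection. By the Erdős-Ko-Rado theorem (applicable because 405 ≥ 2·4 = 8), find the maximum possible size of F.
max |F| = C(404, 3) = 10908404

The Erdős-Ko-Rado theorem states: for n ≥ 2k, an intersecting family of k-subsets of an n-element set has size at most C(n − 1, k − 1), with equality for 'star' families {A ⊆ [n] : |A| = k, i ∈ A} (fix an element i). For n = 405, k = 4: C(404, 3) = 10908404.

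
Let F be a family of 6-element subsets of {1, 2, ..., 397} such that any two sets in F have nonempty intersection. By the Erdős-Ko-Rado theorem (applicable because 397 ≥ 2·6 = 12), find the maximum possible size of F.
max |F| = C(396, 5) = 79119926424

The Erdős-Ko-Rado theorem states: for n ≥ 2k, an intersecting family of k-subsets of an n-element set has size at most C(n − 1, k − 1), with equality for 'star' families {A ⊆ [n] : |A| = k, i ∈ A} (fix an element i). For n = 397, k = 6: C(396, 5) = 79119926424.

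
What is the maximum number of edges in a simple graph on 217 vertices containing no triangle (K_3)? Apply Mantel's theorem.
ex(217, K_3) = ⌊217^2/4⌋ = 11772

Mantel (1907): a triangle-free graph on n vertices has at most ⌊n^2/4⌋ edges, with equality for the complete bipartite graph K_{⌊n/2⌋, ⌈n/2⌉}. For n = 217: ⌊217^2/4⌋ = ⌊47089/4⌋ = 11772. The extremal graph is K_{108, 109}, which has 108·109 = 11772 edges.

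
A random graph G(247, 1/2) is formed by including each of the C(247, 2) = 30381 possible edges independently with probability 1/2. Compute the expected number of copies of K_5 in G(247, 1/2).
E[# K_5] = C(247, 5) · (1/2)^C(5, 2) = 7355513529 / 2^10 ≈ 7183118.680664

For each 5-subset S of vertices (there are C(247, 5) = 7355513529 such S), let X_S = 1 if S induces a K_5 (all C(5, 2) = 10 edges present). Then P(X_S = 1) = (1/2)^10 = 1/1024. By linearity of expectation, E[# K_5] = C(247, 5) · (1/2)^10 = 7355513529 / 1024 ≈ 7183118.680664.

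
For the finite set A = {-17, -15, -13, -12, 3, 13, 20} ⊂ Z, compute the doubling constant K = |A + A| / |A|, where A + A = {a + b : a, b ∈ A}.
K = |A + A| / |A| = 27/7

Enumerate A + A = {a + b : a, b ∈ A}. With |A| = 7, there are |A|^2 = 49 ordered sum pairs; collecting distinct values, A + A = {-34, -32, -30, -29, -28, -27, -26, -25, -24, -14, -12, -10, -9, -4, -2, 0, 1, 3, 5, 6, 7, 8, 16, 23, 26, 33, 40}, so |A + A| = 27. Thus K = 27/7. For comparison, the minimum possible |A + A| over all 7-element sets is 2·7 − 1 = 13 (so min K = 13/7), attained only by arithmetic progressions.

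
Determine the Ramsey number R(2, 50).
R(2, 50) = 50

R(2, k) = k for all k ≥ 2: in a 2-colouring of K_k, either some edge is red (a red K_2) or all edges are blue (a blue K_k). And K_{49} coloured all-blue has no blue K_50, so R(2, 50) > 49. Hence R(2, 50) = 50.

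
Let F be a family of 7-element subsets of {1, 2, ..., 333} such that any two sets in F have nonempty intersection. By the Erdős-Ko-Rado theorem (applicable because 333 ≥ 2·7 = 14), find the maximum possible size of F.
max |F| = C(332, 6) = 1777317492412

The Erdős-Ko-Rado theorem states: for n ≥ 2k, an intersecting family of k-subsets of an n-element set has size at most C(n − 1, k − 1), with equality for 'star' families {A ⊆ [n] : |A| = k, i ∈ A} (fix an element i). For n = 333, k = 7: C(332, 6) = 1777317492412.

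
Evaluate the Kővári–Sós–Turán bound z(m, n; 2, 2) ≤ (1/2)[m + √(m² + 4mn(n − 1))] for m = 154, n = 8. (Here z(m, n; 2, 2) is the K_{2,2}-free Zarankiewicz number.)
z(154, 8; 2, 2) ≤ (1/2)[154 + √(154² + 4·154·8·7)] = (1/2)[154 + √58212] = 197.6358

Kővári–Sós–Turán: let r_1, ..., r_154 be the row sums and z = Σ r_i the total number of 1s. Each pair of columns can share at most one row with both entries 1 (else a 2×2 all-ones block appears), so Σ_i C(r_i, 2) ≤ C(8, 2) = 28. By convexity Σ_i C(r_i, 2) ≥ 154·C(z/154, 2) = z(z − 154)/(2·154), giving z² − 154z − 154·8·7 ≤ 0 and hence z ≤ (1/2)[154 + √(23716 + 4·8624)] = (1/2)[154 + √58212] ≈ (1/2)(154 + 241.2716) = 197.6358.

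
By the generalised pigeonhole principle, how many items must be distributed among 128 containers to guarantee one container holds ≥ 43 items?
n = (43 − 1)·128 + 1 = 5377

By the generalised pigeonhole principle, to guarantee some box contains ≥ r objects we need more than (r − 1) · k objects total. Threshold: n = (r − 1) · k + 1. With r = 43 and k = 128: n = 42 · 128 + 1 = 5376 + 1 = 5377. For n = 5376 = 42 · 128, we can put exactly 42 objects in every box, avoiding 43 in any single one — so 5377 is tight.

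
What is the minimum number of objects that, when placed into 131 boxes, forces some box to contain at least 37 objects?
n = (37 − 1)·131 + 1 = 4717

By the generalised pigeonhole principle, to guarantee some box contains ≥ r objects we need more than (r − 1) · k objects total. Threshold: n = (r − 1) · k + 1. With r = 37 and k = 131: n = 36 · 131 + 1 = 4716 + 1 = 4717. For n = 4716 = 36 · 131, we can put exactly 36 objects in every box, avoiding 37 in any single one — so 4717 is tight.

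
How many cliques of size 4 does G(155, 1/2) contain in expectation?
E[# K_4] = C(155, 4) · (1/2)^C(4, 2) = 23130030 / 2^6 = 11565015/32 = 361406.71875

For each 4-subset S of vertices (there are C(155, 4) = 23130030 such S), let X_S = 1 if S induces a K_4 (all C(4, 2) = 6 edges present). Then P(X_S = 1) = (1/2)^6 = 1/64. By linearity of expectation, E[# K_4] = C(155, 4) · (1/2)^6 = 23130030 / 64 = 11565015/32 = 361406.71875.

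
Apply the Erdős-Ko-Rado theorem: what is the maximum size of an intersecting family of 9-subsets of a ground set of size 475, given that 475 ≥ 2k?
max |F| = C(474, 8) = 59554598215757931

Erdős-Ko-Rado (1961): when n ≥ 2k, max |F| = C(n−1, k−1). The bound is attained by the star {A : i ∈ A} for any fixed i ∈ [n]. Here C(475−1, 9−1) = C(474, 8) = 59554598215757931.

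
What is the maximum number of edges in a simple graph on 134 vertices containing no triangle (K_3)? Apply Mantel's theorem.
ex(134, K_3) = ⌊134^2/4⌋ = 4489

Mantel (1907): a triangle-free graph on n vertices has at most ⌊n^2/4⌋ edges, with equality for the complete bipartite graph K_{⌊n/2⌋, ⌈n/2⌉}. For n = 134: ⌊134^2/4⌋ = ⌊17956/4⌋ = 4489. The extremal graph is K_{67, 67}, which has 67·67 = 4489 edges.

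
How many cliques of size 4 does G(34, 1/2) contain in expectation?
E[# K_4] = C(34, 4) · (1/2)^C(4, 2) = 46376 / 2^6 = 5797/8 = 724.625

For each 4-subset S of vertices (there are C(34, 4) = 46376 such S), let X_S = 1 if S induces a K_4 (all C(4, 2) = 6 edges present). Then P(X_S = 1) = (1/2)^6 = 1/64. By linearity of expectation, E[# K_4] = C(34, 4) · (1/2)^6 = 46376 / 64 = 5797/8 = 724.625.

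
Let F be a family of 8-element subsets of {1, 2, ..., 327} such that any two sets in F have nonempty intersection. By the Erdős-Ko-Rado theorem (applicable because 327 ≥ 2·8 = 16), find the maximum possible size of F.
max |F| = C(326, 7) = 72766056542400

The Erdős-Ko-Rado theorem states: for n ≥ 2k, an intersecting family of k-subsets of an n-element set has size at most C(n − 1, k − 1), with equality for 'star' families {A ⊆ [n] : |A| = k, i ∈ A} (fix an element i). For n = 327, k = 8: C(326, 7) = 72766056542400.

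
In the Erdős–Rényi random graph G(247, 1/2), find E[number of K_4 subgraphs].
E[# K_4] = C(247, 4) · (1/2)^C(4, 2) = 151348015 / 2^6 = 2364812.734375

For each 4-subset S of vertices (there are C(247, 4) = 151348015 such S), let X_S = 1 if S induces a K_4 (all C(4, 2) = 6 edges present). Then P(X_S = 1) = (1/2)^6 = 1/64. By linearity of expectation, E[# K_4] = C(247, 4) · (1/2)^6 = 151348015 / 64 = 2364812.734375.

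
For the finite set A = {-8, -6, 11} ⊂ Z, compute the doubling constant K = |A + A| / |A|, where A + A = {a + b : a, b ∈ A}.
K = |A + A| / |A| = 6/3 = 2

Enumerate A + A = {a + b : a, b ∈ A}. With |A| = 3, there are |A|^2 = 9 ordered sum pairs; collecting distinct values, A + A = {-16, -14, -12, 3, 5, 22}, so |A + A| = 6. Thus K = 6/3 = 2. For comparison, the minimum possible |A + A| over all 3-element sets is 2·3 − 1 = 5 (so min K = 5/3), attained only by arithmetic progressions.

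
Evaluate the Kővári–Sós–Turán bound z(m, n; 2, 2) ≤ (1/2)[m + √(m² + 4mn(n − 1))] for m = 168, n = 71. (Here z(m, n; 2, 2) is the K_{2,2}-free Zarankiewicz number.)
z(168, 71; 2, 2) ≤ (1/2)[168 + √(168² + 4·168·71·70)] = (1/2)[168 + √3368064] = 1001.6143

Kővári–Sós–Turán: let r_1, ..., r_168 be the row sums and z = Σ r_i the total number of 1s. Each pair of columns can share at most one row with both entries 1 (else a 2×2 all-ones block appears), so Σ_i C(r_i, 2) ≤ C(71, 2) = 2485. By convexity Σ_i C(r_i, 2) ≥ 168·C(z/168, 2) = z(z − 168)/(2·168), giving z² − 168z − 168·71·70 ≤ 0 and hence z ≤ (1/2)[168 + √(28224 + 4·834960)] = (1/2)[168 + √3368064] ≈ (1/2)(168 + 1835.2286) = 1001.6143.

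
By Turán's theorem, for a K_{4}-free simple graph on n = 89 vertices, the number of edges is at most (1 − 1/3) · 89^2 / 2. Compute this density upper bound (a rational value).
Turán density bound = (2/3) · 89^2/2 = 7921/3 ≈ 2640.3333

Turán's theorem: ex(n, K_{r+1}) is achieved by the complete r-partite Turán graph T(n, r) with parts as balanced as possible, and is at most (1 − 1/r) · n^2/2. For r = 3, n = 89: the density bound is (2/3) · 7921/2 = 7921/3 ≈ 2640.3333. The integer-valued extremum is e(T(89, 3)) = 2640, which is strictly less than the density bound 7921/3 since 3 ∤ 89 (the parts of T(89, 3) cannot all be equal).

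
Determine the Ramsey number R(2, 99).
R(2, 99) = 99

R(2, k) = k for all k ≥ 2: in a 2-colouring of K_k, either some edge is red (a red K_2) or all edges are blue (a blue K_k). And K_{98} coloured all-blue has no blue K_99, so R(2, 99) > 98. Hence R(2, 99) = 99.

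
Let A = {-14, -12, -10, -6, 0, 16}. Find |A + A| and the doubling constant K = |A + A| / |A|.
K = |A + A| / |A| = 18/6 = 3

Enumerate A + A = {a + b : a, b ∈ A}. With |A| = 6, there are |A|^2 = 36 ordered sum pairs; collecting distinct values, A + A = {-28, -26, -24, -22, -20, -18, -16, -14, -12, -10, -6, 0, 2, 4, 6, 10, 16, 32}, so |A + A| = 18. Thus K = 18/6 = 3. For comparison, the minimum possible |A + A| over all 6-element sets is 2·6 − 1 = 11 (so min K = 11/6), attained only by arithmetic progressions.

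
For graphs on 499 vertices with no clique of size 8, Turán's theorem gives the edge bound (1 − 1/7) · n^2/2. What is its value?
Turán density bound = (6/7) · 499^2/2 = 747003/7 ≈ 106714.7143

Turán's theorem: ex(n, K_{r+1}) is achieved by the complete r-partite Turán graph T(n, r) with parts as balanced as possible, and is at most (1 − 1/r) · n^2/2. For r = 7, n = 499: the density bound is (6/7) · 249001/2 = 747003/7 ≈ 106714.7143. The integer-valued extremum is e(T(499, 7)) = 106714, which is strictly less than the density bound 747003/7 since 7 ∤ 499 (the parts of T(499, 7) cannot all be equal).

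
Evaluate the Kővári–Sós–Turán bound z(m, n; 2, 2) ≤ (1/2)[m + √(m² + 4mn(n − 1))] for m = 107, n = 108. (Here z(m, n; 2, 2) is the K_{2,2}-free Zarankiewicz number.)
z(107, 108; 2, 2) ≤ (1/2)[107 + √(107² + 4·107·108·107)] = (1/2)[107 + √4957417] = 1166.7629

Kővári–Sós–Turán: let r_1, ..., r_107 be the row sums and z = Σ r_i the total number of 1s. Each pair of columns can share at most one row with both entries 1 (else a 2×2 all-ones block appears), so Σ_i C(r_i, 2) ≤ C(108, 2) = 5778. By convexity Σ_i C(r_i, 2) ≥ 107·C(z/107, 2) = z(z − 107)/(2·107), giving z² − 107z − 107·108·107 ≤ 0 and hence z ≤ (1/2)[107 + √(11449 + 4·1236492)] = (1/2)[107 + √4957417] ≈ (1/2)(107 + 2226.5258) = 1166.7629.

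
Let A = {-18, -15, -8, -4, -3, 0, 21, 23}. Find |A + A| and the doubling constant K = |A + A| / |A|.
K = |A + A| / |A| = 34/8 = 17/4

Enumerate A + A = {a + b : a, b ∈ A}. With |A| = 8, there are |A|^2 = 64 ordered sum pairs; collecting distinct values, A + A = {-36, -33, -30, -26, -23, -22, -21, -19, -18, -16, -15, -12, -11, -8, -7, -6, -4, -3, 0, 3, 5, 6, 8, 13, 15, 17, 18, 19, 20, 21, 23, 42, 44, 46}, so |A + A| = 34. Thus K = 34/8 = 17/4. For comparison, the minimum possible |A + A| over all 8-element sets is 2·8 − 1 = 15 (so min K = 15/8), attained only by arithmetic progressions.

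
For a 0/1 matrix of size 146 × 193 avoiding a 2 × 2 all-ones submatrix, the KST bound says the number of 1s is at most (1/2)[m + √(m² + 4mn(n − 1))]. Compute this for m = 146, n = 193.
z(146, 193; 2, 2) ≤ (1/2)[146 + √(146² + 4·146·193·192)] = (1/2)[146 + √21662020] = 2400.1238

Kővári–Sós–Turán: let r_1, ..., r_146 be the row sums and z = Σ r_i the total number of 1s. Each pair of columns can share at most one row with both entries 1 (else a 2×2 all-ones block appears), so Σ_i C(r_i, 2) ≤ C(193, 2) = 18528. By convexity Σ_i C(r_i, 2) ≥ 146·C(z/146, 2) = z(z − 146)/(2·146), giving z² − 146z − 146·193·192 ≤ 0 and hence z ≤ (1/2)[146 + √(21316 + 4·5410176)] = (1/2)[146 + √21662020] ≈ (1/2)(146 + 4654.2475) = 2400.1238.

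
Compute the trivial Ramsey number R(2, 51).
R(2, 51) = 51

R(2, k) = k for all k ≥ 2: in a 2-colouring of K_k, either some edge is red (a red K_2) or all edges are blue (a blue K_k). And K_{50} coloured all-blue has no blue K_51, so R(2, 51) > 50. Hence R(2, 51) = 51.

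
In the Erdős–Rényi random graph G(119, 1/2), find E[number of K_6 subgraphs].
E[# K_6] = C(119, 6) · (1/2)^C(6, 2) = 3470108187 / 2^15 ≈ 105899.297699

For each 6-subset S of vertices (there are C(119, 6) = 3470108187 such S), let X_S = 1 if S induces a K_6 (all C(6, 2) = 15 edges present). Then P(X_S = 1) = (1/2)^15 = 1/32768. By linearity of expectation, E[# K_6] = C(119, 6) · (1/2)^15 = 3470108187 / 32768 ≈ 105899.297699.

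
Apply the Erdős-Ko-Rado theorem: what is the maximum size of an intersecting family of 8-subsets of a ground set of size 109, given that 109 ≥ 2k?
max |F| = C(108, 7) = 27883218168

The Erdős-Ko-Rado theorem states: for n ≥ 2k, an intersecting family of k-subsets of an n-element set has size at most C(n − 1, k − 1), with equality for 'star' families {A ⊆ [n] : |A| = k, i ∈ A} (fix an element i). For n = 109, k = 8: C(108, 7) = 27883218168.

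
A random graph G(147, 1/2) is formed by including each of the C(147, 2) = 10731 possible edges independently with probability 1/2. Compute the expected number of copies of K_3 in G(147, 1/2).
E[# K_3] = C(147, 3) · (1/2)^C(3, 2) = 518665 / 2^3 = 64833.125

For each 3-subset S of vertices (there are C(147, 3) = 518665 such S), let X_S = 1 if S induces a K_3 (all C(3, 2) = 3 edges present). Then P(X_S = 1) = (1/2)^3 = 1/8. By linearity of expectation, E[# K_3] = C(147, 3) · (1/2)^3 = 518665 / 8 = 64833.125.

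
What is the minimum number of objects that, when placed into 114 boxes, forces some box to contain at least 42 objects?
n = (42 − 1)·114 + 1 = 4675

By the generalised pigeonhole principle, to guarantee some box contains ≥ r objects we need more than (r − 1) · k objects total. Threshold: n = (r − 1) · k + 1. With r = 42 and k = 114: n = 41 · 114 + 1 = 4674 + 1 = 4675. For n = 4674 = 41 · 114, we can put exactly 41 objects in every box, avoiding 42 in any single one — so 4675 is tight.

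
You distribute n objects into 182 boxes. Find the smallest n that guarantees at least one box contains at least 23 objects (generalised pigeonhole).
n = (23 − 1)·182 + 1 = 4005

By the generalised pigeonhole principle, to guarantee some box contains ≥ r objects we need more than (r − 1) · k objects total. Threshold: n = (r − 1) · k + 1. With r = 23 and k = 182: n = 22 · 182 + 1 = 4004 + 1 = 4005. For n = 4004 = 22 · 182, we can put exactly 22 objects in every box, avoiding 23 in any single one — so 4005 is tight.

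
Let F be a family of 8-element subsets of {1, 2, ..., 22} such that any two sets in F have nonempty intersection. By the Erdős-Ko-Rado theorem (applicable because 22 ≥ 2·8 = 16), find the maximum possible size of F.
max |F| = C(21, 7) = 116280

Erdős-Ko-Rado (1961): when n ≥ 2k, max |F| = C(n−1, k−1). The bound is attained by the star {A : i ∈ A} for any fixed i ∈ [n]. Here C(22−1, 8−1) = C(21, 7) = 116280.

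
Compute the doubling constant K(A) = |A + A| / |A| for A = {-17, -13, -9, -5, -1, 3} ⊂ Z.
K = |A + A| / |A| = 11/6

Enumerate A + A = {a + b : a, b ∈ A}. With |A| = 6, there are |A|^2 = 36 ordered sum pairs; collecting distinct values, A + A = {-34, -30, -26, -22, -18, -14, -10, -6, -2, 2, 6}, so |A + A| = 11. Thus K = 11/6. Here |A + A| = 2|A| − 1 = 11, the minimum possible — so K = 11/6 is minimal, which holds iff A is an arithmetic progression.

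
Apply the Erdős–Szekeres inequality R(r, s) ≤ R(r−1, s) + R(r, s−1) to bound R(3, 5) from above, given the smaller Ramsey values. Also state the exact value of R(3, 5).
R(3, 5) ≤ R(2, 5) + R(3, 4) = 5 + 9 = 14; exact value R(3, 5) = 14.

The Erdős–Szekeres recurrence R(r, s) ≤ R(r−1, s) + R(r, s−1) applied to (r, s) = (3, 5) gives
  R(3, 5) ≤ R(2, 5) + R(3, 4) = 5 + 9 = 14.
(Recall R(2, k) = k and R is symmetric.) Here the recurrence bound is tight: a matching lower-bound construction on K_{13} shows R(3, 5) > 13, so R(3, 5) = 14 exactly.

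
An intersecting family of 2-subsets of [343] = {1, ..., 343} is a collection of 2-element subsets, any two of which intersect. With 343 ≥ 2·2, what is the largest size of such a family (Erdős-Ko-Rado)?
max |F| = C(342, 1) = 342

The Erdős-Ko-Rado theorem states: for n ≥ 2k, an intersecting family of k-subsets of an n-element set has size at most C(n − 1, k − 1), with equality for 'star' families {A ⊆ [n] : |A| = k, i ∈ A} (fix an element i). For n = 343, k = 2: C(342, 1) = 342.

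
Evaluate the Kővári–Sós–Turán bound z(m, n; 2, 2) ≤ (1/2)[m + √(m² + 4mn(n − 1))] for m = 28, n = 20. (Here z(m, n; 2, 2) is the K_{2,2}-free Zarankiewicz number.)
z(28, 20; 2, 2) ≤ (1/2)[28 + √(28² + 4·28·20·19)] = (1/2)[28 + √43344] = 118.0961

Kővári–Sós–Turán: let r_1, ..., r_28 be the row sums and z = Σ r_i the total number of 1s. Each pair of columns can share at most one row with both entries 1 (else a 2×2 all-ones block appears), so Σ_i C(r_i, 2) ≤ C(20, 2) = 190. By convexity Σ_i C(r_i, 2) ≥ 28·C(z/28, 2) = z(z − 28)/(2·28), giving z² − 28z − 28·20·19 ≤ 0 and hence z ≤ (1/2)[28 + √(784 + 4·10640)] = (1/2)[28 + √43344] ≈ (1/2)(28 + 208.1922) = 118.0961.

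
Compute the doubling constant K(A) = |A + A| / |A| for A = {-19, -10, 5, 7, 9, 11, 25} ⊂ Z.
K = |A + A| / |A| = 25/7

Enumerate A + A = {a + b : a, b ∈ A}. With |A| = 7, there are |A|^2 = 49 ordered sum pairs; collecting distinct values, A + A = {-38, -29, -20, -14, -12, -10, -8, -5, -3, -1, 1, 6, 10, 12, 14, 15, 16, 18, 20, 22, 30, 32, 34, 36, 50}, so |A + A| = 25. Thus K = 25/7. For comparison, the minimum possible |A + A| over all 7-element sets is 2·7 − 1 = 13 (so min K = 13/7), attained only by arithmetic progressions.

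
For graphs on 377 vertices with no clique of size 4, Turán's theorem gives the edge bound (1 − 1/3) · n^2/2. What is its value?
Turán density bound = (2/3) · 377^2/2 = 142129/3 ≈ 47376.3333

Turán's theorem: ex(n, K_{r+1}) is achieved by the complete r-partite Turán graph T(n, r) with parts as balanced as possible, and is at most (1 − 1/r) · n^2/2. For r = 3, n = 377: the density bound is (2/3) · 142129/2 = 142129/3 ≈ 47376.3333. The integer-valued extremum is e(T(377, 3)) = 47376, which is strictly less than the density bound 142129/3 since 3 ∤ 377 (the parts of T(377, 3) cannot all be equal).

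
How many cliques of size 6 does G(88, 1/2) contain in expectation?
E[# K_6] = C(88, 6) · (1/2)^C(6, 2) = 541931236 / 2^15 = 135482809/8192 ≈ 16538.428833

For each 6-subset S of vertices (there are C(88, 6) = 541931236 such S), let X_S = 1 if S induces a K_6 (all C(6, 2) = 15 edges present). Then P(X_S = 1) = (1/2)^15 = 1/32768. By linearity of expectation, E[# K_6] = C(88, 6) · (1/2)^15 = 541931236 / 32768 = 135482809/8192 ≈ 16538.428833.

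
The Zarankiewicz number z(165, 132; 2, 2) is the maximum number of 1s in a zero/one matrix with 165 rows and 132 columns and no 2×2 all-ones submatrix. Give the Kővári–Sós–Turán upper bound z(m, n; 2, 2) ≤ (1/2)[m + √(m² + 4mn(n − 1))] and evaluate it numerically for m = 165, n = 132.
z(165, 132; 2, 2) ≤ (1/2)[165 + √(165² + 4·165·132·131)] = (1/2)[165 + √11439945] = 1773.6494

Kővári–Sós–Turán: let r_1, ..., r_165 be the row sums and z = Σ r_i the total number of 1s. Each pair of columns can share at most one row with both entries 1 (else a 2×2 all-ones block appears), so Σ_i C(r_i, 2) ≤ C(132, 2) = 8646. By convexity Σ_i C(r_i, 2) ≥ 165·C(z/165, 2) = z(z − 165)/(2·165), giving z² − 165z − 165·132·131 ≤ 0 and hence z ≤ (1/2)[165 + √(27225 + 4·2853180)] = (1/2)[165 + √11439945] ≈ (1/2)(165 + 3382.2988) = 1773.6494.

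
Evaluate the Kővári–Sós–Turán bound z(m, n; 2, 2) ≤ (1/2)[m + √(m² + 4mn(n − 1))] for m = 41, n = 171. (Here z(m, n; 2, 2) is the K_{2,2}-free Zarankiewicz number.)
z(41, 171; 2, 2) ≤ (1/2)[41 + √(41² + 4·41·171·170)] = (1/2)[41 + √4769161] = 1112.4204

Kővári–Sós–Turán: let r_1, ..., r_41 be the row sums and z = Σ r_i the total number of 1s. Each pair of columns can share at most one row with both entries 1 (else a 2×2 all-ones block appears), so Σ_i C(r_i, 2) ≤ C(171, 2) = 14535. By convexity Σ_i C(r_i, 2) ≥ 41·C(z/41, 2) = z(z − 41)/(2·41), giving z² − 41z − 41·171·170 ≤ 0 and hence z ≤ (1/2)[41 + √(1681 + 4·1191870)] = (1/2)[41 + √4769161] ≈ (1/2)(41 + 2183.8409) = 1112.4204.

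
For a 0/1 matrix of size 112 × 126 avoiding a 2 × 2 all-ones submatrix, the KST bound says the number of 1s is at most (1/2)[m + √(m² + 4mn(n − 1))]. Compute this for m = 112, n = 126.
z(112, 126; 2, 2) ≤ (1/2)[112 + √(112² + 4·112·126·125)] = (1/2)[112 + √7068544] = 1385.3367

Kővári–Sós–Turán: let r_1, ..., r_112 be the row sums and z = Σ r_i the total number of 1s. Each pair of columns can share at most one row with both entries 1 (else a 2×2 all-ones block appears), so Σ_i C(r_i, 2) ≤ C(126, 2) = 7875. By convexity Σ_i C(r_i, 2) ≥ 112·C(z/112, 2) = z(z − 112)/(2·112), giving z² − 112z − 112·126·125 ≤ 0 and hence z ≤ (1/2)[112 + √(12544 + 4·1764000)] = (1/2)[112 + √7068544] ≈ (1/2)(112 + 2658.6734) = 1385.3367.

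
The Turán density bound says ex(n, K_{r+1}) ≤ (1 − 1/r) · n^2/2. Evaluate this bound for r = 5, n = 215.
Turán density bound = (4/5) · 215^2/2 = 18490

Turán's theorem: ex(n, K_{r+1}) is achieved by the complete r-partite Turán graph T(n, r) with parts as balanced as possible, and is at most (1 − 1/r) · n^2/2. For r = 5, n = 215: the density bound is (4/5) · 46225/2 = 18490. Since 5 ∣ 215, the Turán graph T(215, 5) has parts of equal size 43, and its edge count e(T(215, 5)) = 18490 attains the density bound exactly.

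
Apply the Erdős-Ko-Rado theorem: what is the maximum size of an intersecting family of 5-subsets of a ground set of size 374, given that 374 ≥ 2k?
max |F| = C(373, 4) = 793626505

The Erdős-Ko-Rado theorem states: for n ≥ 2k, an intersecting family of k-subsets of an n-element set has size at most C(n − 1, k − 1), with equality for 'star' families {A ⊆ [n] : |A| = k, i ∈ A} (fix an element i). For n = 374, k = 5: C(373, 4) = 793626505.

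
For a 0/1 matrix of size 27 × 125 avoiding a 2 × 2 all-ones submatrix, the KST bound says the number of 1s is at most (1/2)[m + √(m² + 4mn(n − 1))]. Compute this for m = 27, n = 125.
z(27, 125; 2, 2) ≤ (1/2)[27 + √(27² + 4·27·125·124)] = (1/2)[27 + √1674729] = 660.5566

Kővári–Sós–Turán: let r_1, ..., r_27 be the row sums and z = Σ r_i the total number of 1s. Each pair of columns can share at most one row with both entries 1 (else a 2×2 all-ones block appears), so Σ_i C(r_i, 2) ≤ C(125, 2) = 7750. By convexity Σ_i C(r_i, 2) ≥ 27·C(z/27, 2) = z(z − 27)/(2·27), giving z² − 27z − 27·125·124 ≤ 0 and hence z ≤ (1/2)[27 + √(729 + 4·418500)] = (1/2)[27 + √1674729] ≈ (1/2)(27 + 1294.1132) = 660.5566.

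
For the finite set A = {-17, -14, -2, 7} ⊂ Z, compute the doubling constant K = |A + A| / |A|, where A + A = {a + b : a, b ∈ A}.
K = |A + A| / |A| = 10/4 = 5/2

Enumerate A + A = {a + b : a, b ∈ A}. With |A| = 4, there are |A|^2 = 16 ordered sum pairs; collecting distinct values, A + A = {-34, -31, -28, -19, -16, -10, -7, -4, 5, 14}, so |A + A| = 10. Thus K = 10/4 = 5/2. For comparison, the minimum possible |A + A| over all 4-element sets is 2·4 − 1 = 7 (so min K = 7/4), attained only by arithmetic progressions.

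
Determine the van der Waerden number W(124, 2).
W(124, 2) = 124 + 1 = 125

A 2-term AP is any pair of integers, so a monochromatic 2-AP exists iff some colour is used at least twice. With 124 colours, the colouring i ↦ i on {1, ..., 124} uses each colour once, avoiding any monochromatic pair, so W(124, 2) > 124. For {1, ..., 125}, pigeonhole forces two integers of the same colour, which form a monochromatic 2-AP. Hence W(124, 2) = 125.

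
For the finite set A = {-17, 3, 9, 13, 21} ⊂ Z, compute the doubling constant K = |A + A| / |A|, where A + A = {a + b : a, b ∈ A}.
K = |A + A| / |A| = 15/5 = 3

Enumerate A + A = {a + b : a, b ∈ A}. With |A| = 5, there are |A|^2 = 25 ordered sum pairs; collecting distinct values, A + A = {-34, -14, -8, -4, 4, 6, 12, 16, 18, 22, 24, 26, 30, 34, 42}, so |A + A| = 15. Thus K = 15/5 = 3. For comparison, the minimum possible |A + A| over all 5-element sets is 2·5 − 1 = 9 (so min K = 9/5), attained only by arithmetic progressions.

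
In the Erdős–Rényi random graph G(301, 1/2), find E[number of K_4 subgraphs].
E[# K_4] = C(301, 4) · (1/2)^C(4, 2) = 335246275 / 2^6 = 5238223.046875

For each 4-subset S of vertices (there are C(301, 4) = 335246275 such S), let X_S = 1 if S induces a K_4 (all C(4, 2) = 6 edges present). Then P(X_S = 1) = (1/2)^6 = 1/64. By linearity of expectation, E[# K_4] = C(301, 4) · (1/2)^6 = 335246275 / 64 = 5238223.046875.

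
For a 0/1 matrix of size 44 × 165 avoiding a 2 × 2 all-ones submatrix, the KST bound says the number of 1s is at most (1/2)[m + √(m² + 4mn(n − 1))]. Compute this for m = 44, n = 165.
z(44, 165; 2, 2) ≤ (1/2)[44 + √(44² + 4·44·165·164)] = (1/2)[44 + √4764496] = 1113.3863

Kővári–Sós–Turán: let r_1, ..., r_44 be the row sums and z = Σ r_i the total number of 1s. Each pair of columns can share at most one row with both entries 1 (else a 2×2 all-ones block appears), so Σ_i C(r_i, 2) ≤ C(165, 2) = 13530. By convexity Σ_i C(r_i, 2) ≥ 44·C(z/44, 2) = z(z − 44)/(2·44), giving z² − 44z − 44·165·164 ≤ 0 and hence z ≤ (1/2)[44 + √(1936 + 4·1190640)] = (1/2)[44 + √4764496] ≈ (1/2)(44 + 2182.7725) = 1113.3863.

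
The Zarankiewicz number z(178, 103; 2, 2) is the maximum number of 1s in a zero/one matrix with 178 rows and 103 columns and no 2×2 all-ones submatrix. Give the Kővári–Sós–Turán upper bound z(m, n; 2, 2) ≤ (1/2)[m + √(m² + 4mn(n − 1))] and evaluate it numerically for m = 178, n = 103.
z(178, 103; 2, 2) ≤ (1/2)[178 + √(178² + 4·178·103·102)] = (1/2)[178 + √7511956] = 1459.3974

Kővári–Sós–Turán: let r_1, ..., r_178 be the row sums and z = Σ r_i the total number of 1s. Each pair of columns can share at most one row with both entries 1 (else a 2×2 all-ones block appears), so Σ_i C(r_i, 2) ≤ C(103, 2) = 5253. By convexity Σ_i C(r_i, 2) ≥ 178·C(z/178, 2) = z(z − 178)/(2·178), giving z² − 178z − 178·103·102 ≤ 0 and hence z ≤ (1/2)[178 + √(31684 + 4·1870068)] = (1/2)[178 + √7511956] ≈ (1/2)(178 + 2740.7948) = 1459.3974.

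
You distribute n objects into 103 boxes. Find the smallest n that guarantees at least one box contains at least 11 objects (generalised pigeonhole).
n = (11 − 1)·103 + 1 = 1031

By the generalised pigeonhole principle, to guarantee some box contains ≥ r objects we need more than (r − 1) · k objects total. Threshold: n = (r − 1) · k + 1. With r = 11 and k = 103: n = 10 · 103 + 1 = 1030 + 1 = 1031. For n = 1030 = 10 · 103, we can put exactly 10 objects in every box, avoiding 11 in any single one — so 1031 is tight.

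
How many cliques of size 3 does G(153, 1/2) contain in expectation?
E[# K_3] = C(153, 3) · (1/2)^C(3, 2) = 585276 / 2^3 = 146319/2 = 73159.5

For each 3-subset S of vertices (there are C(153, 3) = 585276 such S), let X_S = 1 if S induces a K_3 (all C(3, 2) = 3 edges present). Then P(X_S = 1) = (1/2)^3 = 1/8. By linearity of expectation, E[# K_3] = C(153, 3) · (1/2)^3 = 585276 / 8 = 146319/2 = 73159.5.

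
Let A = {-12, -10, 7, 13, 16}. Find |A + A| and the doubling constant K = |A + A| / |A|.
K = |A + A| / |A| = 15/5 = 3

Enumerate A + A = {a + b : a, b ∈ A}. With |A| = 5, there are |A|^2 = 25 ordered sum pairs; collecting distinct values, A + A = {-24, -22, -20, -5, -3, 1, 3, 4, 6, 14, 20, 23, 26, 29, 32}, so |A + A| = 15. Thus K = 15/5 = 3. For comparison, the minimum possible |A + A| over all 5-element sets is 2·5 − 1 = 9 (so min K = 9/5), attained only by arithmetic progressions.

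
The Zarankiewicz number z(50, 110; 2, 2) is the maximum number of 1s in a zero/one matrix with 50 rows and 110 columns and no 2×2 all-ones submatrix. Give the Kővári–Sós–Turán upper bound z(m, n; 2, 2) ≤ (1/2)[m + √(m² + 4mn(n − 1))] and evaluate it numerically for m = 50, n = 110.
z(50, 110; 2, 2) ≤ (1/2)[50 + √(50² + 4·50·110·109)] = (1/2)[50 + √2400500] = 799.6774

Kővári–Sós–Turán: let r_1, ..., r_50 be the row sums and z = Σ r_i the total number of 1s. Each pair of columns can share at most one row with both entries 1 (else a 2×2 all-ones block appears), so Σ_i C(r_i, 2) ≤ C(110, 2) = 5995. By convexity Σ_i C(r_i, 2) ≥ 50·C(z/50, 2) = z(z − 50)/(2·50), giving z² − 50z − 50·110·109 ≤ 0 and hence z ≤ (1/2)[50 + √(2500 + 4·599500)] = (1/2)[50 + √2400500] ≈ (1/2)(50 + 1549.3547) = 799.6774.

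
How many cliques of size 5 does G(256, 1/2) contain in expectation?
E[# K_5] = C(256, 5) · (1/2)^C(5, 2) = 8809549056 / 2^10 = 34412301/4 = 8603075.25

For each 5-subset S of vertices (there are C(256, 5) = 8809549056 such S), let X_S = 1 if S induces a K_5 (all C(5, 2) = 10 edges present). Then P(X_S = 1) = (1/2)^10 = 1/1024. By linearity of expectation, E[# K_5] = C(256, 5) · (1/2)^10 = 8809549056 / 1024 = 34412301/4 = 8603075.25.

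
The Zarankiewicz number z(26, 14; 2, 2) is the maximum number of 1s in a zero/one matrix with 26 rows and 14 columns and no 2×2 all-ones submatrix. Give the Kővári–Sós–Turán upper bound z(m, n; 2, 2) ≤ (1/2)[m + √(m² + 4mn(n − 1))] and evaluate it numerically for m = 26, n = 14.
z(26, 14; 2, 2) ≤ (1/2)[26 + √(26² + 4·26·14·13)] = (1/2)[26 + √19604] = 83.0071

Kővári–Sós–Turán: let r_1, ..., r_26 be the row sums and z = Σ r_i the total number of 1s. Each pair of columns can share at most one row with both entries 1 (else a 2×2 all-ones block appears), so Σ_i C(r_i, 2) ≤ C(14, 2) = 91. By convexity Σ_i C(r_i, 2) ≥ 26·C(z/26, 2) = z(z − 26)/(2·26), giving z² − 26z − 26·14·13 ≤ 0 and hence z ≤ (1/2)[26 + √(676 + 4·4732)] = (1/2)[26 + √19604] ≈ (1/2)(26 + 140.0143) = 83.0071.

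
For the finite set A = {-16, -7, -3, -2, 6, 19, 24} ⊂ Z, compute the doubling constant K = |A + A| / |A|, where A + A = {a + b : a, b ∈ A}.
K = |A + A| / |A| = 24/7

Enumerate A + A = {a + b : a, b ∈ A}. With |A| = 7, there are |A|^2 = 49 ordered sum pairs; collecting distinct values, A + A = {-32, -23, -19, -18, -14, -10, -9, -6, -5, -4, -1, 3, 4, 8, 12, 16, 17, 21, 22, 25, 30, 38, 43, 48}, so |A + A| = 24. Thus K = 24/7. For comparison, the minimum possible |A + A| over all 7-element sets is 2·7 − 1 = 13 (so min K = 13/7), attained only by arithmetic progressions.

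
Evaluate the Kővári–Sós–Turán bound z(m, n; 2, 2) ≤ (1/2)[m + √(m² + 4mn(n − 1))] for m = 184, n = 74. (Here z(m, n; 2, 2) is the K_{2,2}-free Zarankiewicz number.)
z(184, 74; 2, 2) ≤ (1/2)[184 + √(184² + 4·184·74·73)] = (1/2)[184 + √4009728] = 1093.2153

Kővári–Sós–Turán: let r_1, ..., r_184 be the row sums and z = Σ r_i the total number of 1s. Each pair of columns can share at most one row with both entries 1 (else a 2×2 all-ones block appears), so Σ_i C(r_i, 2) ≤ C(74, 2) = 2701. By convexity Σ_i C(r_i, 2) ≥ 184·C(z/184, 2) = z(z − 184)/(2·184), giving z² − 184z − 184·74·73 ≤ 0 and hence z ≤ (1/2)[184 + √(33856 + 4·993968)] = (1/2)[184 + √4009728] ≈ (1/2)(184 + 2002.4305) = 1093.2153.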